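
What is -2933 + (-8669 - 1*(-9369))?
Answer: -2233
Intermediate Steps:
-2933 + (-8669 - 1*(-9369)) = -2933 + (-8669 + 9369) = -2933 + 700 = -2233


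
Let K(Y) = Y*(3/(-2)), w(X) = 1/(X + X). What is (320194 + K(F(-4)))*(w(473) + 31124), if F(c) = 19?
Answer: 18853460933955/1892 ≈ 9.9648e+9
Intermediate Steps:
w(X) = 1/(2*X)
K(Y) = -3*Y/2 (K(Y) = Y*(3*(-1/2)) = Y*(-3/2) = -3*Y/2)
(320194 + K(F(-4)))*(w(473) + 31124) = (320194 - 3/2*19)*((1/2)/473 + 31124) = (320194 - 57/2)*((1/2)*(1/473) + 31124) = 640331*(1/946 + 31124)/2 = (640331/2)*(29443305/946) = 18853460933955/1892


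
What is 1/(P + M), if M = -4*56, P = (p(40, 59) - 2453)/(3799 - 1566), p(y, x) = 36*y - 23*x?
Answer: -2233/502562 ≈ -0.0044432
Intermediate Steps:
p(y, x) = -23*x + 36*y
P = -2370/2233 (P = ((-23*59 + 36*40) - 2453)/(3799 - 1566) = ((-1357 + 1440) - 2453)/2233 = (83 - 2453)*(1/2233) = -2370*1/2233 = -2370/2233 ≈ -1.0614)
M = -224
1/(P + M) = 1/(-2370/2233 - 224) = 1/(-502562/2233) = -2233/502562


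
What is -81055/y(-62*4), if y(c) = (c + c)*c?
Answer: -81055/123008 ≈ -0.65894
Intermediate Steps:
y(c) = 2*c² (y(c) = (2*c)*c = 2*c²)
-81055/y(-62*4) = -81055/(2*(-62*4)²) = -81055/(2*(-248)²) = -81055/(2*61504) = -81055/123008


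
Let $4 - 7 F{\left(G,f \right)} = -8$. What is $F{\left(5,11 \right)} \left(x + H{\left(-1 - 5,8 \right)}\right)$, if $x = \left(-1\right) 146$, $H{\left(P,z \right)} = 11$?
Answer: $- \frac{1620}{7} \approx -231.43$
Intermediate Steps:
$F{\left(G,f \right)} = \frac{12}{7}$ ($F{\left(G,f \right)} = \frac{4}{7} - - \frac{8}{7} = \frac{4}{7} + \frac{8}{7} = \frac{12}{7}$)
$x = -146$
$F{\left(5,11 \right)} \left(x + H{\left(-1 - 5,8 \right)}\right) = \frac{12 \left(-146 + 11\right)}{7} = \frac{12}{7} \left(-135\right) = - \frac{1620}{7}$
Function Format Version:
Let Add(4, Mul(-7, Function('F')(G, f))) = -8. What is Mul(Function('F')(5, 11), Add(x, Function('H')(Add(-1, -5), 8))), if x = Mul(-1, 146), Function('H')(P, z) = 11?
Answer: Rational(-1620, 7) ≈ -231.43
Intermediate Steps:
Function('F')(G, f) = Rational(12, 7) (Function('F')(G, f) = Add(Rational(4, 7), Mul(Rational(-1, 7), -8)) = Add(Rational(4, 7), Rational(8, 7)) = Rational(12, 7))
x = -146
Mul(Function('F')(5, 11), Add(x, Function('H')(Add(-1, -5), 8))) = Mul(Rational(12, 7), Add(-146, 11)) = Mul(Rational(12, 7), -135) = Rational(-1620, 7)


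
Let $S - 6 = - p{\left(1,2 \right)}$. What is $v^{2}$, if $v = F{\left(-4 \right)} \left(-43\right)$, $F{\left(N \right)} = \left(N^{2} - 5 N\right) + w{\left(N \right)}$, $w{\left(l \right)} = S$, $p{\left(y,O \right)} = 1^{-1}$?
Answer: $3108169$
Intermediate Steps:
$p{\left(y,O \right)} = 1$
$S = 5$ ($S = 6 - 1 = 5$)
$w{\left(l \right)} = 5$
$F{\left(N \right)} = 5 + N^{2} - 5 N$ ($F{\left(N \right)} = \left(N^{2} - 5 N\right) + 5 = 5 + N^{2} - 5 N$)
$v = -1763$ ($v = \left(5 + \left(-4\right)^{2} - -20\right) \left(-43\right) = \left(5 + 16 + 20\right) \left(-43\right) = 41 \left(-43\right) = -1763$)
$v^{2} = \left(-1763\right)^{2} = 3108169$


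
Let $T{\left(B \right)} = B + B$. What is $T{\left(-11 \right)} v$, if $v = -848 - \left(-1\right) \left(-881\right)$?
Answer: $38038$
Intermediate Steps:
$v = -1729$ ($v = -848 - 881 = -1729$)
$T{\left(B \right)} = 2 B$
$T{\left(-11 \right)} v = 2 \left(-11\right) \left(-1729\right) = \left(-22\right) \left(-1729\right) = 38038$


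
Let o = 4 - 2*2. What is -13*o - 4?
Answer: -4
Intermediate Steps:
o = 0 (o = 4 - 4 = 0)
-13*o - 4 = -13*0 - 4 = 0 - 4 = -4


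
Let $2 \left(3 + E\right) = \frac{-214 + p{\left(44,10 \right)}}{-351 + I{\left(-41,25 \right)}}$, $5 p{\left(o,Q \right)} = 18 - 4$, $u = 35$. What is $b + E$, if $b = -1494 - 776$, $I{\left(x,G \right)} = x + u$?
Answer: $- \frac{1352259}{595} \approx -2272.7$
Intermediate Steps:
$p{\left(o,Q \right)} = \frac{14}{5}$ ($p{\left(o,Q \right)} = \frac{18 - 4}{5} = \frac{1}{5} \cdot 14 = \frac{14}{5}$)
$I{\left(x,G \right)} = 35 + x$ ($I{\left(x,G \right)} = x + 35 = 35 + x$)
$b = -2270$ ($b = -1494 - 776 = -2270$)
$E = - \frac{1609}{595}$ ($E = -3 + \frac{\left(-214 + \frac{14}{5}\right) \frac{1}{-351 + \left(35 - 41\right)}}{2} = -3 + \frac{\left(- \frac{1056}{5}\right) \frac{1}{-351 - 6}}{2} = -3 + \frac{\left(- \frac{1056}{5}\right) \frac{1}{-357}}{2} = -3 + \frac{\left(- \frac{1056}{5}\right) \left(- \frac{1}{357}\right)}{2} = -3 + \frac{1}{2} \cdot \frac{352}{595} = -3 + \frac{176}{595} = - \frac{1609}{595} \approx -2.7042$)
$b + E = -2270 - \frac{1609}{595} = - \frac{1352259}{595}$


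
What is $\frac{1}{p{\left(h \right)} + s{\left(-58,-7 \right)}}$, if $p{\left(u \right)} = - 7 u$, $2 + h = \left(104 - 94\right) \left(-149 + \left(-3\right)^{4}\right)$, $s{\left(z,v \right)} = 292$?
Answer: $\frac{1}{5066} \approx 0.00019739$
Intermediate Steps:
$h = -682$ ($h = -2 + \left(104 - 94\right) \left(-149 + \left(-3\right)^{4}\right) = -2 + 10 \left(-149 + 81\right) = -2 + 10 \left(-68\right) = -2 - 680 = -682$)
$\frac{1}{p{\left(h \right)} + s{\left(-58,-7 \right)}} = \frac{1}{\left(-7\right) \left(-682\right) + 292} = \frac{1}{4774 + 292} = \frac{1}{5066}$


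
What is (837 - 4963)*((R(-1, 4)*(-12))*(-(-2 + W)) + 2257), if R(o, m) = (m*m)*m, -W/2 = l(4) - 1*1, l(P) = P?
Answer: 16037762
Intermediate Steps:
W = -6 (W = -2*(4 - 1*1) = -2*(4 - 1) = -2*3 = -6)
R(o, m) = m**3 (R(o, m) = m**2*m = m**3)
(837 - 4963)*((R(-1, 4)*(-12))*(-(-2 + W)) + 2257) = (837 - 4963)*((4**3*(-12))*(-(-2 - 6)) + 2257) = -4126*((64*(-12))*(-1*(-8)) + 2257) = -4126*(-768*8 + 2257) = -4126*(-6144 + 2257) = -4126*(-3887) = 16037762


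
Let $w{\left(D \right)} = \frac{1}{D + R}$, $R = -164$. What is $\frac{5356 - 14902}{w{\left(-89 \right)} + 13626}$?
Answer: $- \frac{2415138}{3447377} \approx -0.70057$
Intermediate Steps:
$w{\left(D \right)} = \frac{1}{-164 + D}$ ($w{\left(D \right)} = \frac{1}{D - 164} = \frac{1}{-164 + D}$)
$\frac{5356 - 14902}{w{\left(-89 \right)} + 13626} = \frac{5356 - 14902}{\frac{1}{-164 - 89} + 13626} = - \frac{9546}{\frac{1}{-253} + 13626} = - \frac{9546}{- \frac{1}{253} + 13626} = - \frac{9546}{\frac{3447377}{253}} = \left(-9546\right) \frac{253}{3447377} = - \frac{2415138}{3447377}$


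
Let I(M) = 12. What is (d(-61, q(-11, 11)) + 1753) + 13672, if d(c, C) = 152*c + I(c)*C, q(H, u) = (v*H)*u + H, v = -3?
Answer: 10377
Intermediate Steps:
q(H, u) = H - 3*H*u (q(H, u) = (-3*H)*u + H = -3*H*u + H = H - 3*H*u)
d(c, C) = 12*C + 152*c (d(c, C) = 152*c + 12*C = 12*C + 152*c)
(d(-61, q(-11, 11)) + 1753) + 13672 = ((12*(-11*(1 - 3*11)) + 152*(-61)) + 1753) + 13672 = ((12*(-11*(1 - 33)) - 9272) + 1753) + 13672 = ((12*(-11*(-32)) - 9272) + 1753) + 13672 = ((12*352 - 9272) + 1753) + 13672 = ((4224 - 9272) + 1753) + 13672 = (-5048 + 1753) + 13672 = -3295 + 13672 = 10377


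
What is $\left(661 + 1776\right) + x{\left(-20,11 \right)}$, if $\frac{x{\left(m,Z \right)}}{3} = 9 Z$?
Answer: $2734$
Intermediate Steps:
$x{\left(m,Z \right)} = 27 Z$ ($x{\left(m,Z \right)} = 3 \cdot 9 Z = 27 Z$)
$\left(661 + 1776\right) + x{\left(-20,11 \right)} = \left(661 + 1776\right) + 27 \cdot 11 = 2437 + 297 = 2734$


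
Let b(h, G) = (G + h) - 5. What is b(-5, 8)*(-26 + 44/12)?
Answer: 134/3 ≈ 44.667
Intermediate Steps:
b(h, G) = -5 + G + h
b(-5, 8)*(-26 + 44/12) = (-5 + 8 - 5)*(-26 + 44/12) = -2*(-26 + 44*(1/12)) = -2*(-26 + 11/3) = -2*(-67/3) = 134/3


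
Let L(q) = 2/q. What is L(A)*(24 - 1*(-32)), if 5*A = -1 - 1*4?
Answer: -112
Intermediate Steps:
A = -1 (A = (-1 - 1*4)/5 = (-1 - 4)/5 = (1/5)*(-5) = -1)
L(A)*(24 - 1*(-32)) = (2/(-1))*(24 - 1*(-32)) = (2*(-1))*(24 + 32) = -2*56 = -112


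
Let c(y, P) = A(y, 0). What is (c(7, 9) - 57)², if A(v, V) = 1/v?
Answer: 158404/49 ≈ 3232.7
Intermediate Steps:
A(v, V) = 1/v
c(y, P) = 1/y
(c(7, 9) - 57)² = (1/7 - 57)² = (⅐ - 57)² = (-398/7)² = 158404/49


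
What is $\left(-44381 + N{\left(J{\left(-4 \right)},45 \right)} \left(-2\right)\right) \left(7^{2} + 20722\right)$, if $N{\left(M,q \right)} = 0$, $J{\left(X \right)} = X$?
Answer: $-921837751$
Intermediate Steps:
$\left(-44381 + N{\left(J{\left(-4 \right)},45 \right)} \left(-2\right)\right) \left(7^{2} + 20722\right) = \left(-44381 + 0 \left(-2\right)\right) \left(7^{2} + 20722\right) = \left(-44381 + 0\right) \left(49 + 20722\right) = \left(-44381\right) 20771 = -921837751$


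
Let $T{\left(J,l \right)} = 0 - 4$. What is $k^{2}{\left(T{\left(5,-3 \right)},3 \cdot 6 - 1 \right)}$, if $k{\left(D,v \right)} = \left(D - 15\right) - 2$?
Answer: $441$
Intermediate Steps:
$T{\left(J,l \right)} = -4$ ($T{\left(J,l \right)} = 0 - 4 = -4$)
$k{\left(D,v \right)} = -17 + D$ ($k{\left(D,v \right)} = \left(D - 15\right) - 2 = \left(-15 + D\right) - 2 = -17 + D$)
$k^{2}{\left(T{\left(5,-3 \right)},3 \cdot 6 - 1 \right)} = \left(-17 - 4\right)^{2} = \left(-21\right)^{2} = 441$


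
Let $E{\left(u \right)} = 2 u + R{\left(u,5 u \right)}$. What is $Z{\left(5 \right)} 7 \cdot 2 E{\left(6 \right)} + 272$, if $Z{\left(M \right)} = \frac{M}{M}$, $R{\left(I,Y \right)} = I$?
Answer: $524$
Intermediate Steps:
$Z{\left(M \right)} = 1$
$E{\left(u \right)} = 3 u$ ($E{\left(u \right)} = 2 u + u = 3 u$)
$Z{\left(5 \right)} 7 \cdot 2 E{\left(6 \right)} + 272 = 1 \cdot 7 \cdot 2 \cdot 3 \cdot 6 + 272 = 1 \cdot 14 \cdot 18 + 272 = 1 \cdot 252 + 272 = 252 + 272 = 524$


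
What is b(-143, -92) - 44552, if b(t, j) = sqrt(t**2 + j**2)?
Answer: -44552 + sqrt(28913) ≈ -44382.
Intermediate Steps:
b(t, j) = sqrt(j**2 + t**2)
b(-143, -92) - 44552 = sqrt((-92)**2 + (-143)**2) - 44552 = sqrt(8464 + 20449) - 44552 = sqrt(28913) - 44552 = -44552 + sqrt(28913)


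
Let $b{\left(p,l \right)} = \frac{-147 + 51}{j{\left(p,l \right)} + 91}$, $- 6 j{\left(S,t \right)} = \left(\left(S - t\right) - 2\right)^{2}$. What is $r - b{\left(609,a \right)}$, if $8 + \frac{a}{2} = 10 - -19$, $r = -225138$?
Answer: $- \frac{71746753278}{318679} \approx -2.2514 \cdot 10^{5}$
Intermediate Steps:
$j{\left(S,t \right)} = - \frac{\left(-2 + S - t\right)^{2}}{6}$ ($j{\left(S,t \right)} = - \frac{\left(\left(S - t\right) - 2\right)^{2}}{6} = - \frac{\left(-2 + S - t\right)^{2}}{6}$)
$a = 42$ ($a = -16 + 2 \left(10 - -19\right) = -16 + 2 \left(10 + 19\right) = -16 + 2 \cdot 29 = -16 + 58 = 42$)
$b{\left(p,l \right)} = - \frac{96}{91 - \frac{\left(2 + l - p\right)^{2}}{6}}$ ($b{\left(p,l \right)} = \frac{-147 + 51}{- \frac{\left(2 + l - p\right)^{2}}{6} + 91} = - \frac{96}{91 - \frac{\left(2 + l - p\right)^{2}}{6}}$)
$r - b{\left(609,a \right)} = -225138 - \frac{576}{-546 + \left(2 + 42 - 609\right)^{2}} = -225138 - \frac{576}{-546 + \left(-565\right)^{2}} = -225138 - \frac{576}{-546 + 319225} = -225138 - \frac{576}{318679} = - \frac{71746753278}{318679}$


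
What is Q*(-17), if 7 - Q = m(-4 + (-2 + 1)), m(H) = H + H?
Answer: -289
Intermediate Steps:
m(H) = 2*H
Q = 17 (Q = 7 - 2*(-4 + (-2 + 1)) = 7 - 2*(-4 - 1) = 7 - 2*(-5) = 7 - 1*(-10) = 7 + 10 = 17)
Q*(-17) = 17*(-17) = -289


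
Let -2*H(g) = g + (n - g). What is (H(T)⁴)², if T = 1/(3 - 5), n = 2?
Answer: 1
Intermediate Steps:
T = -½ (T = 1/(-2) = -½ ≈ -0.50000)
H(g) = -1 (H(g) = -(g + (2 - g))/2 = -½*2 = -1)
(H(T)⁴)² = ((-1)⁴)² = 1² = 1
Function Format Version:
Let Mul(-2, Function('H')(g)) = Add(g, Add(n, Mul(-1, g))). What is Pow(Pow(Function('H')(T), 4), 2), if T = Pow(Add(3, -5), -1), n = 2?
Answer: 1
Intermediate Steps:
T = Rational(-1, 2) (T = Pow(-2, -1) = Rational(-1, 2) ≈ -0.50000)
Function('H')(g) = -1 (Function('H')(g) = Mul(Rational(-1, 2), Add(g, Add(2, Mul(-1, g)))) = Mul(Rational(-1, 2), 2) = -1)
Pow(Pow(Function('H')(T), 4), 2) = Pow(Pow(-1, 4), 2) = Pow(1, 2) = 1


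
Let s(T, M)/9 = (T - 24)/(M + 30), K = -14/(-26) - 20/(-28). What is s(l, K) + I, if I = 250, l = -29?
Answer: 74177/316 ≈ 234.74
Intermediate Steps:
K = 114/91 (K = -14*(-1/26) - 20*(-1/28) = 7/13 + 5/7 = 114/91 ≈ 1.2527)
s(T, M) = 9*(-24 + T)/(30 + M) (s(T, M) = 9*((T - 24)/(M + 30)) = 9*((-24 + T)/(30 + M)) = 9*(-24 + T)/(30 + M))
s(l, K) + I = 9*(-24 - 29)/(30 + 114/91) + 250 = 9*(-53)/(2844/91) + 250 = 9*(91/2844)*(-53) + 250 = -4823/316 + 250 = 74177/316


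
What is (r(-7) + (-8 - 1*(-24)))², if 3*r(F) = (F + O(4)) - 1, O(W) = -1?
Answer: 169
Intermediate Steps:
r(F) = -⅔ + F/3 (r(F) = ((F - 1) - 1)/3 = ((-1 + F) - 1)/3 = (-2 + F)/3 = -⅔ + F/3)
(r(-7) + (-8 - 1*(-24)))² = ((-⅔ + (⅓)*(-7)) + (-8 - 1*(-24)))² = ((-⅔ - 7/3) + (-8 + 24))² = (-3 + 16)² = 13² = 169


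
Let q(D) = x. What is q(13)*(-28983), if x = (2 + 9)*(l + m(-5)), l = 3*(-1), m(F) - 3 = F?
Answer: 1594065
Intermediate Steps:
m(F) = 3 + F
l = -3
x = -55 (x = (2 + 9)*(-3 + (3 - 5)) = 11*(-3 - 2) = 11*(-5) = -55)
q(D) = -55
q(13)*(-28983) = -55*(-28983) = 1594065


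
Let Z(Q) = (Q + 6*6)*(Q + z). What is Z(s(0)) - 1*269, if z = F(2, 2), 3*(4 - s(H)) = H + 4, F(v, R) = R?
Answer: -797/9 ≈ -88.556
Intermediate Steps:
s(H) = 8/3 - H/3 (s(H) = 4 - (H + 4)/3 = 4 - (4 + H)/3 = 4 + (-4/3 - H/3) = 8/3 - H/3)
z = 2
Z(Q) = (2 + Q)*(36 + Q) (Z(Q) = (Q + 6*6)*(Q + 2) = (Q + 36)*(2 + Q) = (36 + Q)*(2 + Q) = (2 + Q)*(36 + Q))
Z(s(0)) - 1*269 = (72 + (8/3 - ⅓*0)² + 38*(8/3 - ⅓*0)) - 1*269 = (72 + (8/3 + 0)² + 38*(8/3 + 0)) - 269 = (72 + (8/3)² + 38*(8/3)) - 269 = (72 + 64/9 + 304/3) - 269 = 1624/9 - 269 = -797/9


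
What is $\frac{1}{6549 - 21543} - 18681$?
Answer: $- \frac{280102915}{14994} \approx -18681.0$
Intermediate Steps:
$\frac{1}{6549 - 21543} - 18681 = \frac{1}{-14994} - 18681 = - \frac{1}{14994} - 18681 = - \frac{280102915}{14994}$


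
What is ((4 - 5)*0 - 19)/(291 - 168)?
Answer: -19/123 ≈ -0.15447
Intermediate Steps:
((4 - 5)*0 - 19)/(291 - 168) = (-1*0 - 19)/123 = (0 - 19)*(1/123) = -19*1/123 = -19/123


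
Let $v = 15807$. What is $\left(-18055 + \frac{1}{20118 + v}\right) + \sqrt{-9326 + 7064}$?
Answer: $- \frac{648625874}{35925} + i \sqrt{2262} \approx -18055.0 + 47.56 i$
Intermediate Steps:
$\left(-18055 + \frac{1}{20118 + v}\right) + \sqrt{-9326 + 7064} = \left(-18055 + \frac{1}{20118 + 15807}\right) + \sqrt{-9326 + 7064} = \left(-18055 + \frac{1}{35925}\right) + \sqrt{-2262} = \left(-18055 + \frac{1}{35925}\right) + i \sqrt{2262} = - \frac{648625874}{35925} + i \sqrt{2262}$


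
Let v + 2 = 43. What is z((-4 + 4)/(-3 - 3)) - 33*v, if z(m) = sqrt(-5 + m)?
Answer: -1353 + I*sqrt(5) ≈ -1353.0 + 2.2361*I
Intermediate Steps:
v = 41 (v = -2 + 43 = 41)
z((-4 + 4)/(-3 - 3)) - 33*v = sqrt(-5 + (-4 + 4)/(-3 - 3)) - 33*41 = sqrt(-5 + 0/(-6)) - 1353 = sqrt(-5 + 0*(-1/6)) - 1353 = sqrt(-5 + 0) - 1353 = sqrt(-5) - 1353 = I*sqrt(5) - 1353 = -1353 + I*sqrt(5)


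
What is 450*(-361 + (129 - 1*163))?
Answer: -177750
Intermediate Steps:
450*(-361 + (129 - 1*163)) = 450*(-361 + (129 - 163)) = 450*(-361 - 34) = 450*(-395) = -177750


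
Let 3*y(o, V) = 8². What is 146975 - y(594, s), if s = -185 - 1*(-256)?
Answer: 440861/3 ≈ 1.4695e+5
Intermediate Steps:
s = 71 (s = -185 + 256 = 71)
y(o, V) = 64/3 (y(o, V) = (⅓)*8² = (⅓)*64 = 64/3)
146975 - y(594, s) = 146975 - 1*64/3 = 146975 - 64/3 = 440861/3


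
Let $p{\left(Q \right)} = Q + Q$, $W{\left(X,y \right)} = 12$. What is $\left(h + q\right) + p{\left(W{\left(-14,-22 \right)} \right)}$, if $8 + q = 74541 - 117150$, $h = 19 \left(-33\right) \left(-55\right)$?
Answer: $-8108$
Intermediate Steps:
$p{\left(Q \right)} = 2 Q$
$h = 34485$ ($h = \left(-627\right) \left(-55\right) = 34485$)
$q = -42617$ ($q = -8 + \left(74541 - 117150\right) = -8 - 42609 = -42617$)
$\left(h + q\right) + p{\left(W{\left(-14,-22 \right)} \right)} = \left(34485 - 42617\right) + 2 \cdot 12 = -8132 + 24 = -8108$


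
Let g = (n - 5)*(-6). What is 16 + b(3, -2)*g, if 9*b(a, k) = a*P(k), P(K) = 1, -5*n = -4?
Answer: 122/5 ≈ 24.400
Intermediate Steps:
n = 4/5 (n = -1/5*(-4) = 4/5 ≈ 0.80000)
b(a, k) = a/9 (b(a, k) = (a*1)/9 = a/9)
g = 126/5 (g = (4/5 - 5)*(-6) = -21/5*(-6) = 126/5 ≈ 25.200)
16 + b(3, -2)*g = 16 + ((1/9)*3)*(126/5) = 16 + (1/3)*(126/5) = 16 + 42/5 = 122/5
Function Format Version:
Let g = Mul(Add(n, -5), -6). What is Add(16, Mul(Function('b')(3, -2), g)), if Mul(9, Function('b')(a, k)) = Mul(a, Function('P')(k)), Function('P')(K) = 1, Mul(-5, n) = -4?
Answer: Rational(122, 5) ≈ 24.400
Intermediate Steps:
n = Rational(4, 5) (n = Mul(Rational(-1, 5), -4) = Rational(4, 5) ≈ 0.80000)
Function('b')(a, k) = Mul(Rational(1, 9), a) (Function('b')(a, k) = Mul(Rational(1, 9), Mul(a, 1)) = Mul(Rational(1, 9), a))
g = Rational(126, 5) (g = Mul(Add(Rational(4, 5), -5), -6) = Mul(Rational(-21, 5), -6) = Rational(126, 5) ≈ 25.200)
Add(16, Mul(Function('b')(3, -2), g)) = Add(16, Mul(Mul(Rational(1, 9), 3), Rational(126, 5))) = Add(16, Mul(Rational(1, 3), Rational(126, 5))) = Add(16, Rational(42, 5)) = Rational(122, 5)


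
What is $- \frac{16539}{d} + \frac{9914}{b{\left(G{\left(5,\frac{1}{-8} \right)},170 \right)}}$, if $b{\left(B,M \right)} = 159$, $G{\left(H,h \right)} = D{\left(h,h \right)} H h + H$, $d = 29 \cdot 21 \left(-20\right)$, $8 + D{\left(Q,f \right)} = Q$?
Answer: $\frac{41127407}{645540} \approx 63.71$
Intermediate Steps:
$D{\left(Q,f \right)} = -8 + Q$
$d = -12180$ ($d = 609 \left(-20\right) = -12180$)
$G{\left(H,h \right)} = H + H h \left(-8 + h\right)$ ($G{\left(H,h \right)} = \left(-8 + h\right) H h + H = H \left(-8 + h\right) h + H = H h \left(-8 + h\right) + H = H + H h \left(-8 + h\right)$)
$- \frac{16539}{d} + \frac{9914}{b{\left(G{\left(5,\frac{1}{-8} \right)},170 \right)}} = - \frac{16539}{-12180} + \frac{9914}{159} = \left(-16539\right) \left(- \frac{1}{12180}\right) + 9914 \cdot \frac{1}{159} = \frac{5513}{4060} + \frac{9914}{159} = \frac{41127407}{645540}$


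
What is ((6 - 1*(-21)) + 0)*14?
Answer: 378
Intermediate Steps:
((6 - 1*(-21)) + 0)*14 = ((6 + 21) + 0)*14 = (27 + 0)*14 = 27*14 = 378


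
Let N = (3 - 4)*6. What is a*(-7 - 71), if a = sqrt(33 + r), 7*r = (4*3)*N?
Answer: -78*sqrt(1113)/7 ≈ -371.74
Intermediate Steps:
N = -6 (N = -1*6 = -6)
r = -72/7 (r = ((4*3)*(-6))/7 = (12*(-6))/7 = (1/7)*(-72) = -72/7 ≈ -10.286)
a = sqrt(1113)/7 (a = sqrt(33 - 72/7) = sqrt(159/7) = sqrt(1113)/7 ≈ 4.7660)
a*(-7 - 71) = (sqrt(1113)/7)*(-7 - 71) = (sqrt(1113)/7)*(-78) = -78*sqrt(1113)/7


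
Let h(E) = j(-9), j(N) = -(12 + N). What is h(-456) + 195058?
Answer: 195055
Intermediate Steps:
j(N) = -12 - N
h(E) = -3 (h(E) = -12 - 1*(-9) = -12 + 9 = -3)
h(-456) + 195058 = -3 + 195058 = 195055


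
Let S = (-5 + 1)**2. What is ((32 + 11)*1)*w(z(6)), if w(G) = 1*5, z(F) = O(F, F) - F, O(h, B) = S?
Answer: 215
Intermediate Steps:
S = 16 (S = (-4)**2 = 16)
O(h, B) = 16
z(F) = 16 - F
w(G) = 5
((32 + 11)*1)*w(z(6)) = ((32 + 11)*1)*5 = (43*1)*5 = 43*5 = 215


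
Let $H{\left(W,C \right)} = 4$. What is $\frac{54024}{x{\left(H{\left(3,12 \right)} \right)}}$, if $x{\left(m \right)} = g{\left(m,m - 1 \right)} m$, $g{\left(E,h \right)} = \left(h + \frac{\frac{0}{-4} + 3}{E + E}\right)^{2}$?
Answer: $\frac{288128}{243} \approx 1185.7$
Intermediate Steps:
$g{\left(E,h \right)} = \left(h + \frac{3}{2 E}\right)^{2}$ ($g{\left(E,h \right)} = \left(h + \frac{0 \left(- \frac{1}{4}\right) + 3}{2 E}\right)^{2} = \left(h + \left(0 + 3\right) \frac{1}{2 E}\right)^{2} = \left(h + 3 \frac{1}{2 E}\right)^{2} = \left(h + \frac{3}{2 E}\right)^{2}$)
$x{\left(m \right)} = \frac{\left(3 + 2 m \left(-1 + m\right)\right)^{2}}{4 m}$ ($x{\left(m \right)} = \frac{\left(3 + 2 m \left(m - 1\right)\right)^{2}}{4 m^{2}} m = \frac{\left(3 + 2 m \left(-1 + m\right)\right)^{2}}{4 m^{2}} m = \frac{\left(3 + 2 m \left(-1 + m\right)\right)^{2}}{4 m}$)
$\frac{54024}{x{\left(H{\left(3,12 \right)} \right)}} = \frac{54024}{\frac{1}{4} \cdot \frac{1}{4} \left(3 + 2 \cdot 4 \left(-1 + 4\right)\right)^{2}} = \frac{54024}{\frac{1}{4} \cdot \frac{1}{4} \left(3 + 2 \cdot 4 \cdot 3\right)^{2}} = \frac{54024}{\frac{1}{4} \cdot \frac{1}{4} \left(3 + 24\right)^{2}} = \frac{54024}{\frac{1}{4} \cdot \frac{1}{4} \cdot 27^{2}} = \frac{54024}{\frac{1}{4} \cdot \frac{1}{4} \cdot 729} = \frac{54024}{\frac{729}{16}} = 54024 \cdot \frac{16}{729} = \frac{288128}{243}$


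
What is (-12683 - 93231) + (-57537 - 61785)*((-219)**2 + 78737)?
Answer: -15117964670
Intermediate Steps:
(-12683 - 93231) + (-57537 - 61785)*((-219)**2 + 78737) = -105914 - 119322*(47961 + 78737) = -105914 - 119322*126698 = -105914 - 15117858756 = -15117964670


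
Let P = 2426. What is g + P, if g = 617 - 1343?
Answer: 1700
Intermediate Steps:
g = -726
g + P = -726 + 2426 = 1700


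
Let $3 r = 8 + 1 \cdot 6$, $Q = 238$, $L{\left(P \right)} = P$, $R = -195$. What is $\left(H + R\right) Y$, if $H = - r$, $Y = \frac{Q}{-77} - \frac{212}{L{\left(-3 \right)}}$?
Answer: $- \frac{1335770}{99} \approx -13493.0$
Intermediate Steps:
$Y = \frac{2230}{33}$ ($Y = \frac{238}{-77} - \frac{212}{-3} = 238 \left(- \frac{1}{77}\right) - - \frac{212}{3} = - \frac{34}{11} + \frac{212}{3} = \frac{2230}{33} \approx 67.576$)
$r = \frac{14}{3}$ ($r = \frac{8 + 1 \cdot 6}{3} = \frac{8 + 6}{3} = \frac{1}{3} \cdot 14 = \frac{14}{3} \approx 4.6667$)
$H = - \frac{14}{3}$ ($H = \left(-1\right) \frac{14}{3} = - \frac{14}{3} \approx -4.6667$)
$\left(H + R\right) Y = \left(- \frac{14}{3} - 195\right) \frac{2230}{33} = \left(- \frac{599}{3}\right) \frac{2230}{33} = - \frac{1335770}{99}$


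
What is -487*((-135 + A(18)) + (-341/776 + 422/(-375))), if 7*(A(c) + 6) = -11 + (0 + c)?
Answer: 20062133989/291000 ≈ 68942.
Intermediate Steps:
A(c) = -53/7 + c/7 (A(c) = -6 + (-11 + (0 + c))/7 = -6 + (-11 + c)/7 = -6 + (-11/7 + c/7) = -53/7 + c/7)
-487*((-135 + A(18)) + (-341/776 + 422/(-375))) = -487*((-135 + (-53/7 + (⅐)*18)) + (-341/776 + 422/(-375))) = -487*((-135 + (-53/7 + 18/7)) + (-341*1/776 + 422*(-1/375))) = -487*((-135 - 5) + (-341/776 - 422/375)) = -487*(-140 - 455347/291000) = -487*(-41195347/291000) = 20062133989/291000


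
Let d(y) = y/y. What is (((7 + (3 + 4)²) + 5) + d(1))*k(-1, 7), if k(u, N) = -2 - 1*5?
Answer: -434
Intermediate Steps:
k(u, N) = -7 (k(u, N) = -2 - 5 = -7)
d(y) = 1
(((7 + (3 + 4)²) + 5) + d(1))*k(-1, 7) = (((7 + (3 + 4)²) + 5) + 1)*(-7) = (((7 + 7²) + 5) + 1)*(-7) = (((7 + 49) + 5) + 1)*(-7) = ((56 + 5) + 1)*(-7) = (61 + 1)*(-7) = 62*(-7) = -434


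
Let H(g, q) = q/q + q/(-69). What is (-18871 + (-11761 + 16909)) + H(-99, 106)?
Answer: -946924/69 ≈ -13724.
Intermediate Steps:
H(g, q) = 1 - q/69 (H(g, q) = 1 + q*(-1/69) = 1 - q/69)
(-18871 + (-11761 + 16909)) + H(-99, 106) = (-18871 + (-11761 + 16909)) + (1 - 1/69*106) = (-18871 + 5148) + (1 - 106/69) = -13723 - 37/69 = -946924/69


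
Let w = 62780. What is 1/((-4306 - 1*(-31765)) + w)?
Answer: 1/90239 ≈ 1.1082e-5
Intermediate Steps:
1/((-4306 - 1*(-31765)) + w) = 1/((-4306 - 1*(-31765)) + 62780) = 1/((-4306 + 31765) + 62780) = 1/(27459 + 62780) = 1/90239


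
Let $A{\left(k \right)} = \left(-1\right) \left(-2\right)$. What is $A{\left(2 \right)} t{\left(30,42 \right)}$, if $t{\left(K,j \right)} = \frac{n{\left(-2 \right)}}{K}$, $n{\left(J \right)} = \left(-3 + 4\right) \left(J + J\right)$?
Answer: $- \frac{4}{15} \approx -0.26667$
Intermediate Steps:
$A{\left(k \right)} = 2$
$n{\left(J \right)} = 2 J$ ($n{\left(J \right)} = 1 \cdot 2 J = 2 J$)
$t{\left(K,j \right)} = - \frac{4}{K}$ ($t{\left(K,j \right)} = \frac{2 \left(-2\right)}{K} = - \frac{4}{K}$)
$A{\left(2 \right)} t{\left(30,42 \right)} = 2 \left(- \frac{4}{30}\right) = 2 \left(\left(-4\right) \frac{1}{30}\right) = 2 \left(- \frac{2}{15}\right) = - \frac{4}{15}$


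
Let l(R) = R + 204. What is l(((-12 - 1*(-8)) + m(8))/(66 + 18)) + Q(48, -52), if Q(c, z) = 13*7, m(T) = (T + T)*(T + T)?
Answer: 298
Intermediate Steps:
m(T) = 4*T² (m(T) = (2*T)*(2*T) = 4*T²)
Q(c, z) = 91
l(R) = 204 + R
l(((-12 - 1*(-8)) + m(8))/(66 + 18)) + Q(48, -52) = (204 + ((-12 - 1*(-8)) + 4*8²)/(66 + 18)) + 91 = (204 + ((-12 + 8) + 4*64)/84) + 91 = (204 + (-4 + 256)*(1/84)) + 91 = (204 + 252*(1/84)) + 91 = (204 + 3) + 91 = 207 + 91 = 298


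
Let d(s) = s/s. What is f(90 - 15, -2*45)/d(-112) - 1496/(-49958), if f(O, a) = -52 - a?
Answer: 949950/24979 ≈ 38.030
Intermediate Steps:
d(s) = 1
f(90 - 15, -2*45)/d(-112) - 1496/(-49958) = (-52 - (-2)*45)/1 - 1496/(-49958) = (-52 - 1*(-90))*1 - 1496*(-1/49958) = (-52 + 90)*1 + 748/24979 = 38*1 + 748/24979 = 38 + 748/24979 = 949950/24979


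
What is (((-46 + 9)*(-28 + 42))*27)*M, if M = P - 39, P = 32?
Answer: 97902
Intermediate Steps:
M = -7 (M = 32 - 39 = -7)
(((-46 + 9)*(-28 + 42))*27)*M = (((-46 + 9)*(-28 + 42))*27)*(-7) = (-37*14*27)*(-7) = -518*27*(-7) = -13986*(-7) = 97902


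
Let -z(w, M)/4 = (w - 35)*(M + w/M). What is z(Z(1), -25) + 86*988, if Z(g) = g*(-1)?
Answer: 2034344/25 ≈ 81374.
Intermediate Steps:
Z(g) = -g
z(w, M) = -4*(-35 + w)*(M + w/M) (z(w, M) = -4*(w - 35)*(M + w/M) = -4*(-35 + w)*(M + w/M))
z(Z(1), -25) + 86*988 = 4*(-(-1*1)² + 35*(-1*1) + (-25)²*(35 - (-1)))/(-25) + 86*988 = 4*(-1/25)*(-1*(-1)² + 35*(-1) + 625*(35 - 1*(-1))) + 84968 = 4*(-1/25)*(-1*1 - 35 + 625*(35 + 1)) + 84968 = 4*(-1/25)*(-1 - 35 + 625*36) + 84968 = 4*(-1/25)*(-1 - 35 + 22500) + 84968 = 4*(-1/25)*22464 + 84968 = -89856/25 + 84968 = 2034344/25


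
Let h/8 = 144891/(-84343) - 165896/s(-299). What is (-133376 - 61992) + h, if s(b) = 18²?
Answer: -1362790003168/6831783 ≈ -1.9948e+5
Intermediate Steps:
s(b) = 324
h = -28078222024/6831783 (h = 8*(144891/(-84343) - 165896/324) = 8*(144891*(-1/84343) - 165896*1/324) = 8*(-144891/84343 - 41474/81) = 8*(-3509777753/6831783) = -28078222024/6831783 ≈ -4109.9)
(-133376 - 61992) + h = (-133376 - 61992) - 28078222024/6831783 = -195368 - 28078222024/6831783 = -1362790003168/6831783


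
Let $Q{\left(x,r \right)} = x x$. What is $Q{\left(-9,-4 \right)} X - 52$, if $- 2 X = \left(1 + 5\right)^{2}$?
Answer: $-1510$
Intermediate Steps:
$Q{\left(x,r \right)} = x^{2}$
$X = -18$ ($X = - \frac{\left(1 + 5\right)^{2}}{2} = - \frac{6^{2}}{2} = \left(- \frac{1}{2}\right) 36 = -18$)
$Q{\left(-9,-4 \right)} X - 52 = \left(-9\right)^{2} \left(-18\right) - 52 = 81 \left(-18\right) - 52 = -1458 - 52 = -1510$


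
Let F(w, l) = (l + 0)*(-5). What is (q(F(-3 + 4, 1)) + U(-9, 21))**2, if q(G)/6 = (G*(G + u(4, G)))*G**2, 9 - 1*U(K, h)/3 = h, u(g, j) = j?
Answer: 55711296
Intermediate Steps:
U(K, h) = 27 - 3*h
F(w, l) = -5*l (F(w, l) = l*(-5) = -5*l)
q(G) = 12*G**4 (q(G) = 6*((G*(G + G))*G**2) = 6*((G*(2*G))*G**2) = 6*((2*G**2)*G**2) = 6*(2*G**4) = 12*G**4)
(q(F(-3 + 4, 1)) + U(-9, 21))**2 = (12*(-5*1)**4 + (27 - 3*21))**2 = (12*(-5)**4 + (27 - 63))**2 = (12*625 - 36)**2 = (7500 - 36)**2 = 7464**2 = 55711296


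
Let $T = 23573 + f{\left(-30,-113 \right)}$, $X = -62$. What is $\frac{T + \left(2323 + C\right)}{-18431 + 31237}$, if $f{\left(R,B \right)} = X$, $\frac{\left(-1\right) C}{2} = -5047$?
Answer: $\frac{17964}{6403} \approx 2.8056$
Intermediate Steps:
$C = 10094$ ($C = \left(-2\right) \left(-5047\right) = 10094$)
$f{\left(R,B \right)} = -62$
$T = 23511$ ($T = 23573 - 62 = 23511$)
$\frac{T + \left(2323 + C\right)}{-18431 + 31237} = \frac{23511 + \left(2323 + 10094\right)}{-18431 + 31237} = \frac{23511 + 12417}{12806} = 35928 \cdot \frac{1}{12806} = \frac{17964}{6403}$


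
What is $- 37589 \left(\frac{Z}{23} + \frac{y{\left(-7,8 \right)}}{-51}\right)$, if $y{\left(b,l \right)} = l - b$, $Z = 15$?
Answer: $- \frac{5262460}{391} \approx -13459.0$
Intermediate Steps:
$- 37589 \left(\frac{Z}{23} + \frac{y{\left(-7,8 \right)}}{-51}\right) = - 37589 \left(\frac{15}{23} + \frac{8 - -7}{-51}\right) = - 37589 \left(15 \cdot \frac{1}{23} + \left(8 + 7\right) \left(- \frac{1}{51}\right)\right) = - 37589 \left(\frac{15}{23} + 15 \left(- \frac{1}{51}\right)\right) = - 37589 \left(\frac{15}{23} - \frac{5}{17}\right) = \left(-37589\right) \frac{140}{391} = - \frac{5262460}{391}$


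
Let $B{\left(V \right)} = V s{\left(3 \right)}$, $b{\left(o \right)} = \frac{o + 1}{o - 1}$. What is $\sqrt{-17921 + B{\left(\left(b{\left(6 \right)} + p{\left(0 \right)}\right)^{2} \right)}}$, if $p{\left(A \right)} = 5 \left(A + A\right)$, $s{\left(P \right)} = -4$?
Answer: $\frac{i \sqrt{448221}}{5} \approx 133.9 i$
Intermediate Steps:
$p{\left(A \right)} = 10 A$ ($p{\left(A \right)} = 5 \cdot 2 A = 10 A$)
$b{\left(o \right)} = \frac{1 + o}{-1 + o}$
$B{\left(V \right)} = - 4 V$ ($B{\left(V \right)} = V \left(-4\right) = - 4 V$)
$\sqrt{-17921 + B{\left(\left(b{\left(6 \right)} + p{\left(0 \right)}\right)^{2} \right)}} = \sqrt{-17921 - 4 \left(\frac{1 + 6}{-1 + 6} + 10 \cdot 0\right)^{2}} = \sqrt{-17921 - 4 \left(\frac{1}{5} \cdot 7 + 0\right)^{2}} = \sqrt{-17921 - 4 \left(\frac{7}{5} + 0\right)^{2}} = \sqrt{-17921 - 4 \left(\frac{7}{5}\right)^{2}} = \sqrt{-17921 - \frac{196}{25}} = \sqrt{- \frac{448221}{25}} = \frac{i \sqrt{448221}}{5}$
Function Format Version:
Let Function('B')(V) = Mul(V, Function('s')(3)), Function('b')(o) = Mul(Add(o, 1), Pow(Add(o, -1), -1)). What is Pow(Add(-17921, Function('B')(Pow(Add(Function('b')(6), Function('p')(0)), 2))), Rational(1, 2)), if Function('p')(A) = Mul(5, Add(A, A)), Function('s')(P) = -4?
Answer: Mul(Rational(1, 5), I, Pow(448221, Rational(1, 2))) ≈ Mul(133.90, I)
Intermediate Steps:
Function('p')(A) = Mul(10, A) (Function('p')(A) = Mul(5, Mul(2, A)) = Mul(10, A))
Function('b')(o) = Mul(Pow(Add(-1, o), -1), Add(1, o)) (Function('b')(o) = Mul(Add(1, o), Pow(Add(-1, o), -1)) = Mul(Pow(Add(-1, o), -1), Add(1, o)))
Function('B')(V) = Mul(-4, V) (Function('B')(V) = Mul(V, -4) = Mul(-4, V))
Pow(Add(-17921, Function('B')(Pow(Add(Function('b')(6), Function('p')(0)), 2))), Rational(1, 2)) = Pow(Add(-17921, Mul(-4, Pow(Add(Mul(Pow(Add(-1, 6), -1), Add(1, 6)), Mul(10, 0)), 2))), Rational(1, 2)) = Pow(Add(-17921, Mul(-4, Pow(Add(Mul(Pow(5, -1), 7), 0), 2))), Rational(1, 2)) = Pow(Add(-17921, Mul(-4, Pow(Add(Mul(Rational(1, 5), 7), 0), 2))), Rational(1, 2)) = Pow(Add(-17921, Mul(-4, Pow(Add(Rational(7, 5), 0), 2))), Rational(1, 2)) = Pow(Add(-17921, Mul(-4, Pow(Rational(7, 5), 2))), Rational(1, 2)) = Pow(Add(-17921, Mul(-4, Rational(49, 25))), Rational(1, 2)) = Pow(Add(-17921, Rational(-196, 25)), Rational(1, 2)) = Pow(Rational(-448221, 25), Rational(1, 2)) = Mul(Rational(1, 5), I, Pow(448221, Rational(1, 2)))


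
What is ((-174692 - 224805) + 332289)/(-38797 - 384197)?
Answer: 33604/211497 ≈ 0.15889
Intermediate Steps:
((-174692 - 224805) + 332289)/(-38797 - 384197) = (-399497 + 332289)/(-422994) = -67208*(-1/422994) = 33604/211497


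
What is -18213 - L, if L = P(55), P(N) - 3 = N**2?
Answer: -21241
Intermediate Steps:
P(N) = 3 + N**2
L = 3028 (L = 3 + 55**2 = 3 + 3025 = 3028)
-18213 - L = -18213 - 1*3028 = -18213 - 3028 = -21241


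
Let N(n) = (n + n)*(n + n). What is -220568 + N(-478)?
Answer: 693368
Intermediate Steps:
N(n) = 4*n**2 (N(n) = (2*n)*(2*n) = 4*n**2)
-220568 + N(-478) = -220568 + 4*(-478)**2 = -220568 + 4*228484 = -220568 + 913936 = 693368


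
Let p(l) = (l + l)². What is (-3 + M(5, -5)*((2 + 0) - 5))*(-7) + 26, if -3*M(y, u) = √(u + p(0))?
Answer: 47 - 7*I*√5 ≈ 47.0 - 15.652*I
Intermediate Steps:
p(l) = 4*l² (p(l) = (2*l)² = 4*l²)
M(y, u) = -√u/3 (M(y, u) = -√(u + 4*0²)/3 = -√(u + 4*0)/3 = -√(u + 0)/3 = -√u/3)
(-3 + M(5, -5)*((2 + 0) - 5))*(-7) + 26 = (-3 + (-I*√5/3)*((2 + 0) - 5))*(-7) + 26 = (-3 + (-I*√5/3)*(2 - 5))*(-7) + 26 = (-3 - I*√5/3*(-3))*(-7) + 26 = (-3 + I*√5)*(-7) + 26 = (21 - 7*I*√5) + 26 = 47 - 7*I*√5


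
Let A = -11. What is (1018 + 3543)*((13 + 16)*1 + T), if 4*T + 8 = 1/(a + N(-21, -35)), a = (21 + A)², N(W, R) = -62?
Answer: 18722905/152 ≈ 1.2318e+5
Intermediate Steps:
a = 100 (a = (21 - 11)² = 10² = 100)
T = -303/152 (T = -2 + 1/(4*(100 - 62)) = -2 + (¼)/38 = -2 + (¼)*(1/38) = -2 + 1/152 = -303/152 ≈ -1.9934)
(1018 + 3543)*((13 + 16)*1 + T) = (1018 + 3543)*((13 + 16)*1 - 303/152) = 4561*(29*1 - 303/152) = 4561*(29 - 303/152) = 4561*(4105/152) = 18722905/152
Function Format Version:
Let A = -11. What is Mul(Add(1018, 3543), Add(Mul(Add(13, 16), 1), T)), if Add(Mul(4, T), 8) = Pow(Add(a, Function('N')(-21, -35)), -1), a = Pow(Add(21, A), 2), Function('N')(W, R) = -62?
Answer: Rational(18722905, 152) ≈ 1.2318e+5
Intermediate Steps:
a = 100 (a = Pow(Add(21, -11), 2) = Pow(10, 2) = 100)
T = Rational(-303, 152) (T = Add(-2, Mul(Rational(1, 4), Pow(Add(100, -62), -1))) = Add(-2, Mul(Rational(1, 4), Pow(38, -1))) = Add(-2, Mul(Rational(1, 4), Rational(1, 38))) = Add(-2, Rational(1, 152)) = Rational(-303, 152) ≈ -1.9934)
Mul(Add(1018, 3543), Add(Mul(Add(13, 16), 1), T)) = Mul(Add(1018, 3543), Add(Mul(Add(13, 16), 1), Rational(-303, 152))) = Mul(4561, Add(Mul(29, 1), Rational(-303, 152))) = Mul(4561, Add(29, Rational(-303, 152))) = Mul(4561, Rational(4105, 152)) = Rational(18722905, 152)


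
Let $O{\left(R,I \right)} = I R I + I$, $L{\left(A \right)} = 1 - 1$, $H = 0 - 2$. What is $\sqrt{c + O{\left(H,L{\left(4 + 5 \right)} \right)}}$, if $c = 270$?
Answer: $3 \sqrt{30} \approx 16.432$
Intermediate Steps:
$H = -2$ ($H = 0 - 2 = -2$)
$L{\left(A \right)} = 0$ ($L{\left(A \right)} = 1 - 1 = 0$)
$O{\left(R,I \right)} = I + R I^{2}$ ($O{\left(R,I \right)} = R I^{2} + I = I + R I^{2}$)
$\sqrt{c + O{\left(H,L{\left(4 + 5 \right)} \right)}} = \sqrt{270 + 0 \left(1 + 0 \left(-2\right)\right)} = \sqrt{270 + 0 \left(1 + 0\right)} = \sqrt{270 + 0 \cdot 1} = \sqrt{270 + 0} = \sqrt{270} = 3 \sqrt{30}$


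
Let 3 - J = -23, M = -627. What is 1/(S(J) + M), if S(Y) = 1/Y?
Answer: -26/16301 ≈ -0.0015950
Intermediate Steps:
J = 26 (J = 3 - 1*(-23) = 3 + 23 = 26)
1/(S(J) + M) = 1/(1/26 - 627) = 1/(-16301/26) = -26/16301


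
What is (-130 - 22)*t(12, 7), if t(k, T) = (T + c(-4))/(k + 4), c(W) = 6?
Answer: -247/2 ≈ -123.50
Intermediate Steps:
t(k, T) = (6 + T)/(4 + k) (t(k, T) = (T + 6)/(k + 4) = (6 + T)/(4 + k))
(-130 - 22)*t(12, 7) = (-130 - 22)*((6 + 7)/(4 + 12)) = -152*13/16 = -247/2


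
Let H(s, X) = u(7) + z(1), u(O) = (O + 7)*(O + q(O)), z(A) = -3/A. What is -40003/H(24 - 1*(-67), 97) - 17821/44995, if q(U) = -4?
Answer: -1800630004/1754805 ≈ -1026.1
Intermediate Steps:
u(O) = (-4 + O)*(7 + O) (u(O) = (O + 7)*(O - 4) = (7 + O)*(-4 + O) = (-4 + O)*(7 + O))
H(s, X) = 39 (H(s, X) = (-28 + 7² + 3*7) - 3/1 = (-28 + 49 + 21) - 3*1 = 42 - 3 = 39)
-40003/H(24 - 1*(-67), 97) - 17821/44995 = -40003/39 - 17821/44995 = -1800630004/1754805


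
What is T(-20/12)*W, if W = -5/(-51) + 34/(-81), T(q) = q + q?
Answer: 4430/4131 ≈ 1.0724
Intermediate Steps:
T(q) = 2*q
W = -443/1377 (W = -5*(-1/51) + 34*(-1/81) = 5/51 - 34/81 = -443/1377 ≈ -0.32171)
T(-20/12)*W = (2*(-20/12))*(-443/1377) = (2*(-20*1/12))*(-443/1377) = (2*(-5/3))*(-443/1377) = -10/3*(-443/1377) = 4430/4131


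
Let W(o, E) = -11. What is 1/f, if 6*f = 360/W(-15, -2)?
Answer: -11/60 ≈ -0.18333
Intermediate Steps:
f = -60/11 (f = (360/(-11))/6 = (360*(-1/11))/6 = (1/6)*(-360/11) = -60/11 ≈ -5.4545)
1/f = 1/(-60/11) = -11/60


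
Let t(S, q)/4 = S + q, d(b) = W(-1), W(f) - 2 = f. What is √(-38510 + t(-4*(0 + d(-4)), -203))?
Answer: I*√39338 ≈ 198.34*I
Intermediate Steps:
W(f) = 2 + f
d(b) = 1 (d(b) = 2 - 1 = 1)
t(S, q) = 4*S + 4*q (t(S, q) = 4*(S + q) = 4*S + 4*q)
√(-38510 + t(-4*(0 + d(-4)), -203)) = √(-38510 + (4*(-4*(0 + 1)) + 4*(-203))) = √(-38510 + (4*(-4*1) - 812)) = √(-38510 + (4*(-4) - 812)) = √(-38510 + (-16 - 812)) = √(-38510 - 828) = √(-39338) = I*√39338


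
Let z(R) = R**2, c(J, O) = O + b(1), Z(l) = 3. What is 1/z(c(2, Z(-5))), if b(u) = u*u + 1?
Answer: 1/25 ≈ 0.040000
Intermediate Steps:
b(u) = 1 + u**2 (b(u) = u**2 + 1 = 1 + u**2)
c(J, O) = 2 + O (c(J, O) = O + (1 + 1**2) = O + (1 + 1) = O + 2 = 2 + O)
1/z(c(2, Z(-5))) = 1/((2 + 3)**2) = 1/(5**2) = 1/25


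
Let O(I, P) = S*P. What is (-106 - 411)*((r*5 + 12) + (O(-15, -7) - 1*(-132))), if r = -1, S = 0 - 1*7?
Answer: -97196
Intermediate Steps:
S = -7 (S = 0 - 7 = -7)
O(I, P) = -7*P
(-106 - 411)*((r*5 + 12) + (O(-15, -7) - 1*(-132))) = (-106 - 411)*((-1*5 + 12) + (-7*(-7) - 1*(-132))) = -517*((-5 + 12) + (49 + 132)) = -517*(7 + 181) = -517*188 = -97196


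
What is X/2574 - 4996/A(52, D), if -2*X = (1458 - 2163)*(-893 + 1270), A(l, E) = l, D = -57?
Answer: -76273/1716 ≈ -44.448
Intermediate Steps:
X = 265785/2 (X = -(1458 - 2163)*(-893 + 1270)/2 = -(-705)*377/2 = -½*(-265785) = 265785/2 ≈ 1.3289e+5)
X/2574 - 4996/A(52, D) = (265785/2)/2574 - 4996/52 = (265785/2)*(1/2574) - 4996*1/52 = 6815/132 - 1249/13 = -76273/1716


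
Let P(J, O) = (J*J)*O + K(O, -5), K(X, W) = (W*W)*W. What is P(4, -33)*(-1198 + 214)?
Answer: 642552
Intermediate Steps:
K(X, W) = W³ (K(X, W) = W²*W = W³)
P(J, O) = -125 + O*J² (P(J, O) = (J*J)*O + (-5)³ = J²*O - 125 = O*J² - 125 = -125 + O*J²)
P(4, -33)*(-1198 + 214) = (-125 - 33*4²)*(-1198 + 214) = (-125 - 33*16)*(-984) = (-125 - 528)*(-984) = -653*(-984) = 642552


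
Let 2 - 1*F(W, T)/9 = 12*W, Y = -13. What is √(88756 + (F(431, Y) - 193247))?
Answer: I*√151021 ≈ 388.61*I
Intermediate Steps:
F(W, T) = 18 - 108*W
√(88756 + (F(431, Y) - 193247)) = √(88756 + ((18 - 108*431) - 193247)) = √(88756 + ((18 - 46548) - 193247)) = √(88756 + (-46530 - 193247)) = √(88756 - 239777) = √(-151021) = I*√151021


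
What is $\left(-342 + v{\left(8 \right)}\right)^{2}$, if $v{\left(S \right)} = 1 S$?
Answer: $111556$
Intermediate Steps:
$v{\left(S \right)} = S$
$\left(-342 + v{\left(8 \right)}\right)^{2} = \left(-342 + 8\right)^{2} = \left(-334\right)^{2} = 111556$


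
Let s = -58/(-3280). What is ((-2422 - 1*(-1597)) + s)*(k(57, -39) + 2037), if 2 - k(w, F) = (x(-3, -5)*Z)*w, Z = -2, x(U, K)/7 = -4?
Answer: 1559975563/1640 ≈ 9.5121e+5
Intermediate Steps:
s = 29/1640 (s = -58*(-1/3280) = 29/1640 ≈ 0.017683)
x(U, K) = -28 (x(U, K) = 7*(-4) = -28)
k(w, F) = 2 - 56*w (k(w, F) = 2 - (-28*(-2))*w = 2 - 56*w)
((-2422 - 1*(-1597)) + s)*(k(57, -39) + 2037) = ((-2422 - 1*(-1597)) + 29/1640)*((2 - 56*57) + 2037) = ((-2422 + 1597) + 29/1640)*((2 - 3192) + 2037) = (-825 + 29/1640)*(-3190 + 2037) = -1352971/1640*(-1153) = 1559975563/1640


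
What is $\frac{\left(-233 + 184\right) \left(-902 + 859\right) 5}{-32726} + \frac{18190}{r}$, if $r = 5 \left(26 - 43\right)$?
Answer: $- \frac{7013899}{32726} \approx -214.32$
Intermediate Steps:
$r = -85$ ($r = 5 \left(-17\right) = -85$)
$\frac{\left(-233 + 184\right) \left(-902 + 859\right) 5}{-32726} + \frac{18190}{r} = \frac{\left(-233 + 184\right) \left(-902 + 859\right) 5}{-32726} + \frac{18190}{-85} = \left(-49\right) \left(-43\right) 5 \left(- \frac{1}{32726}\right) + 18190 \left(- \frac{1}{85}\right) = 2107 \cdot 5 \left(- \frac{1}{32726}\right) - 214 = 10535 \left(- \frac{1}{32726}\right) - 214 = - \frac{10535}{32726} - 214 = - \frac{7013899}{32726}$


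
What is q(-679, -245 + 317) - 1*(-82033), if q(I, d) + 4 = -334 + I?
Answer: 81016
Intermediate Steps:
q(I, d) = -338 + I (q(I, d) = -4 + (-334 + I) = -338 + I)
q(-679, -245 + 317) - 1*(-82033) = (-338 - 679) - 1*(-82033) = -1017 + 82033 = 81016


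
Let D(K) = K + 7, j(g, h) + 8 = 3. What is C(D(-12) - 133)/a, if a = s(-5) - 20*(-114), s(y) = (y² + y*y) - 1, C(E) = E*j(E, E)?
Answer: 690/2329 ≈ 0.29626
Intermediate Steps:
j(g, h) = -5 (j(g, h) = -8 + 3 = -5)
D(K) = 7 + K
C(E) = -5*E (C(E) = E*(-5) = -5*E)
s(y) = -1 + 2*y² (s(y) = (y² + y²) - 1 = 2*y² - 1 = -1 + 2*y²)
a = 2329 (a = (-1 + 2*(-5)²) - 20*(-114) = (-1 + 2*25) + 2280 = (-1 + 50) + 2280 = 49 + 2280 = 2329)
C(D(-12) - 133)/a = -5*((7 - 12) - 133)/2329 = -5*(-5 - 133)*(1/2329) = -5*(-138)*(1/2329) = 690*(1/2329) = 690/2329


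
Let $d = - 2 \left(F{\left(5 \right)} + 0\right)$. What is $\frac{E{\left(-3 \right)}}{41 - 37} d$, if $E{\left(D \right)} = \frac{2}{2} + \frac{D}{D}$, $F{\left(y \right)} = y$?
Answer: $-5$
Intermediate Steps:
$E{\left(D \right)} = 2$ ($E{\left(D \right)} = 2 \cdot \frac{1}{2} + 1 = 1 + 1 = 2$)
$d = -10$ ($d = - 2 \left(5 + 0\right) = \left(-2\right) 5 = -10$)
$\frac{E{\left(-3 \right)}}{41 - 37} d = \frac{2}{41 - 37} \left(-10\right) = \frac{2}{4} \left(-10\right) = 2 \cdot \frac{1}{4} \left(-10\right) = \frac{1}{2} \left(-10\right) = -5$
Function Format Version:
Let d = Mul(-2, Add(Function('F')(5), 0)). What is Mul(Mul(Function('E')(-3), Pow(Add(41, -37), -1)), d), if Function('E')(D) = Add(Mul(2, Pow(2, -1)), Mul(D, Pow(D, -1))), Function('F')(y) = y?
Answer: -5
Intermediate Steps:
Function('E')(D) = 2 (Function('E')(D) = Add(Mul(2, Rational(1, 2)), 1) = Add(1, 1) = 2)
d = -10 (d = Mul(-2, Add(5, 0)) = Mul(-2, 5) = -10)
Mul(Mul(Function('E')(-3), Pow(Add(41, -37), -1)), d) = Mul(Mul(2, Pow(Add(41, -37), -1)), -10) = Mul(Mul(2, Pow(4, -1)), -10) = Mul(Mul(2, Rational(1, 4)), -10) = Mul(Rational(1, 2), -10) = -5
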